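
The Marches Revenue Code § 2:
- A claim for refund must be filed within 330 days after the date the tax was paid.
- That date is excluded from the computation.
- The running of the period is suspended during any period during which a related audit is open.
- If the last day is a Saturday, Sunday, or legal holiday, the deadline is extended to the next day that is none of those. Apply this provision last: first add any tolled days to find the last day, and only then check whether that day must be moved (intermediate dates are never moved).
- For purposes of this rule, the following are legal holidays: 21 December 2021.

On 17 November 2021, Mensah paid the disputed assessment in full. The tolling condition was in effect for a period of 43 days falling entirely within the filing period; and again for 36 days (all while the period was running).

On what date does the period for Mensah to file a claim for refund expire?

330 days after 17 November 2021 is October 13, 2022.
Tolling adds 43 days: October 13, 2022 + 43 days = November 25, 2022.
Tolling adds 36 days: November 25, 2022 + 36 days = December 31, 2022.
December 31, 2022 is Saturday; January 1, 2023 is Sunday. The next qualifying day is January 2, 2023.

January 2, 2023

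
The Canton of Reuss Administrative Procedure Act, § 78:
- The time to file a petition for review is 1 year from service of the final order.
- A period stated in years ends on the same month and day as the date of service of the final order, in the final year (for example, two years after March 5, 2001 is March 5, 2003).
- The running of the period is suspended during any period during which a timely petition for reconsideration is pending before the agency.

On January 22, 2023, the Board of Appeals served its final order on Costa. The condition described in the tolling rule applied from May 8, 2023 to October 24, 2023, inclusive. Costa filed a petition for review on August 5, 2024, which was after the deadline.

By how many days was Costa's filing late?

1 year after January 22, 2023 is January 22, 2024.
From May 8, 2023 through October 24, 2023 inclusive is 170 days; tolling adds 170 days: January 22, 2024 + 170 days = July 10, 2024.
The deadline is July 10, 2024; from July 10, 2024 to August 5, 2024 is 26 days.

26 days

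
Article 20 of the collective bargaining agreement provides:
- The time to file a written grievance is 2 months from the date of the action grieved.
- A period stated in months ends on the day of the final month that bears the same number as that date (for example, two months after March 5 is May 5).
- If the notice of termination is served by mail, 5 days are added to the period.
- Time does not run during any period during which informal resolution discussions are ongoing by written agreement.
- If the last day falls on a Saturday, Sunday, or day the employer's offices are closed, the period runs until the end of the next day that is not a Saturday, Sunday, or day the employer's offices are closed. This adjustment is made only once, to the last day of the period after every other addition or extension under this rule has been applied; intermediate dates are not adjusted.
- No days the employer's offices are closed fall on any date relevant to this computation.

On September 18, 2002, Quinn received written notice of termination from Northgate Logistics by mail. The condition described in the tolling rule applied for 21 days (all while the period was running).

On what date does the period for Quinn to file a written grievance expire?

2 months after September 18, 2002 is November 18, 2002.
Service was by mail, adding 5 days: November 18, 2002 + 5 days = November 23, 2002.
Tolling adds 21 days: November 23, 2002 + 21 days = December 14, 2002.
December 14, 2002 is Saturday; December 15, 2002 is Sunday. The next qualifying day is December 16, 2002.

December 16, 2002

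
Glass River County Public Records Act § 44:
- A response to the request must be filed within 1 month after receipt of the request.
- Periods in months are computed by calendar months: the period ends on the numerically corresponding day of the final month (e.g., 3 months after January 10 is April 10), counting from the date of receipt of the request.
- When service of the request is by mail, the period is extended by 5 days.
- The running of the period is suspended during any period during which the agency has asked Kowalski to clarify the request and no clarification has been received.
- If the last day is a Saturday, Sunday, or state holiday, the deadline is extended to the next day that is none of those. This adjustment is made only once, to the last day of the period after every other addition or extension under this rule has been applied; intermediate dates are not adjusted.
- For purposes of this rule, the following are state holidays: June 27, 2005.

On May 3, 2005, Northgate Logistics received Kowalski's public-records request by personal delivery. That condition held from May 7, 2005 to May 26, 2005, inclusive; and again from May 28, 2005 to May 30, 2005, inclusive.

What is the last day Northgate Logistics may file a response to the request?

1 month after May 3, 2005 is June 3, 2005.
Service was not by mail, so no mail extension applies.
From May 7, 2005 through May 26, 2005 inclusive is 20 days; tolling adds 20 days: June 3, 2005 + 20 days = June 23, 2005.
From May 28, 2005 through May 30, 2005 inclusive is 3 days; tolling adds 3 days: June 23, 2005 + 3 days = June 26, 2005.
June 26, 2005 is Sunday; June 27, 2005 is a listed holiday. The next qualifying day is June 28, 2005.

June 28, 2005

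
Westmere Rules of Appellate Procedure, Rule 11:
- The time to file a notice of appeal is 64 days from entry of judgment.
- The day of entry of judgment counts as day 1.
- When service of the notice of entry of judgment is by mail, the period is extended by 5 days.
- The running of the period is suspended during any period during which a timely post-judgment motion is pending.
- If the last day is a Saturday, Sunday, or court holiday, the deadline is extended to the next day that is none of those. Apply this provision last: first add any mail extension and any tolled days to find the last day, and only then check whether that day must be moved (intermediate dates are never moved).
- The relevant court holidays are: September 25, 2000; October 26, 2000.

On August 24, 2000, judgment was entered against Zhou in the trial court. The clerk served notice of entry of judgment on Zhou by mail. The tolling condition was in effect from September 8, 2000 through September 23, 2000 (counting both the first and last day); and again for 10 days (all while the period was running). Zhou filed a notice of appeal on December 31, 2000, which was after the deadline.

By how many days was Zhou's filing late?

Counting August 24, 2000 as day 1, day 64 is October 26, 2000.
Service was by mail, adding 5 days: October 26, 2000 + 5 days = October 31, 2000.
From September 8, 2000 through September 23, 2000 inclusive is 16 days; tolling adds 16 days: October 31, 2000 + 16 days = November 16, 2000.
Tolling adds 10 days: November 16, 2000 + 10 days = November 26, 2000.
November 26, 2000 is Sunday. The next qualifying day is November 27, 2000.
The deadline is November 27, 2000; from November 27, 2000 to December 31, 2000 is 34 days.

34 days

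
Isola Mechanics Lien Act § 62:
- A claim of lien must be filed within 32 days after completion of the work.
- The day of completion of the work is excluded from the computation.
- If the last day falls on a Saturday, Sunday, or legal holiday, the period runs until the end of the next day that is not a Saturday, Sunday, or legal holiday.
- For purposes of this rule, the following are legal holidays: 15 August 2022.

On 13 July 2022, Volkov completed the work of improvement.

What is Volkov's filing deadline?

32 days after 13 July 2022 is August 14, 2022.
August 14, 2022 is Sunday; August 15, 2022 is a listed holiday. The next qualifying day is August 16, 2022.

August 16, 2022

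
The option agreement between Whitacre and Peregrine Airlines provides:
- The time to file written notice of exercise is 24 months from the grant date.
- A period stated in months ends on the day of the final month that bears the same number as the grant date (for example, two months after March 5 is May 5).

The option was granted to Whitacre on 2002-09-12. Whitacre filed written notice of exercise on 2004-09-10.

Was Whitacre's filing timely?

24 months after 2002-09-12 is September 12, 2004.
The deadline is September 12, 2004; the filing on September 10, 2004 is on or before that date.

Yes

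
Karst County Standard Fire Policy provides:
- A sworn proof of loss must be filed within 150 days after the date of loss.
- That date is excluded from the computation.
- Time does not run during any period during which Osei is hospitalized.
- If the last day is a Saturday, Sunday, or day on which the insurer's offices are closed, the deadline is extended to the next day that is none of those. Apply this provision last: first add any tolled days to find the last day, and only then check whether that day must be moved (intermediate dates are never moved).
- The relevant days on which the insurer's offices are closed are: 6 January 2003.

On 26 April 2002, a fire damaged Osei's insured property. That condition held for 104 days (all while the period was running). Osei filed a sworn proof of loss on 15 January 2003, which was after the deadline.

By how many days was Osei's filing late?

150 days after 26 April 2002 is September 23, 2002.
Tolling adds 104 days: September 23, 2002 + 104 days = January 5, 2003.
January 5, 2003 is Sunday; January 6, 2003 is a listed holiday. The next qualifying day is January 7, 2003.
The deadline is January 7, 2003; from January 7, 2003 to January 15, 2003 is 8 days.

8 days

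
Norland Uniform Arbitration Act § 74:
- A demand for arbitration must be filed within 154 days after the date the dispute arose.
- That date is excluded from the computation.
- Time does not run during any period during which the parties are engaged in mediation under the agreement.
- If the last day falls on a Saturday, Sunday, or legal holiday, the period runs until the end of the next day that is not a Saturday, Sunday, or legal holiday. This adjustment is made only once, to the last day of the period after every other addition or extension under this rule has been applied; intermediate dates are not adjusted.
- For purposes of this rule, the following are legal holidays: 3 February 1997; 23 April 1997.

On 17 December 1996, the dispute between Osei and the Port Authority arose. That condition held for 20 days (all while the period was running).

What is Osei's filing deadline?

154 days after 17 December 1996 is May 20, 1997.
Tolling adds 20 days: May 20, 1997 + 20 days = June 9, 1997.
June 9, 1997 is a Monday and not a legal holiday, so no extension applies.

June 9, 1997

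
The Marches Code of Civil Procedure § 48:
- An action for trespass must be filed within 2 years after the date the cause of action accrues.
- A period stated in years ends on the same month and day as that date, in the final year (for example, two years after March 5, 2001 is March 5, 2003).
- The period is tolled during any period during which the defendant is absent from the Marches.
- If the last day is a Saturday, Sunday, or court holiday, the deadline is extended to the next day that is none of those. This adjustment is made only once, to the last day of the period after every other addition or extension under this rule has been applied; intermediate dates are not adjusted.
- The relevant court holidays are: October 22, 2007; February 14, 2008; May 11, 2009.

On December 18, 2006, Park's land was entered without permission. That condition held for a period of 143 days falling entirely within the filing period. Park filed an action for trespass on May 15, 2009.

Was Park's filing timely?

2 years after December 18, 2006 is December 18, 2008.
Tolling adds 143 days: December 18, 2008 + 143 days = May 10, 2009.
May 10, 2009 is Sunday; May 11, 2009 is a listed holiday. The next qualifying day is May 12, 2009.
The deadline is May 12, 2009; the filing on May 15, 2009 is after that date.

No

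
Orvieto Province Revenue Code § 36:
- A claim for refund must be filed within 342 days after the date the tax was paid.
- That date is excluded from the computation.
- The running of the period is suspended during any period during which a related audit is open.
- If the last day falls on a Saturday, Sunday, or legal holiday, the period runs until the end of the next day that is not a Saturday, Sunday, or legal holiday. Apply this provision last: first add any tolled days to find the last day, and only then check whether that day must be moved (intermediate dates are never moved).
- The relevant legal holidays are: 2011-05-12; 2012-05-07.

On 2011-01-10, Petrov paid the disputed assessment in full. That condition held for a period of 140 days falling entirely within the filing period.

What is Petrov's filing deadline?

May 8, 2012

342 days after 2011-01-10 is December 18, 2011.
Tolling adds 140 days: December 18, 2011 + 140 days = May 6, 2012.
May 6, 2012 is Sunday; May 7, 2012 is a listed holiday. The next qualifying day is May 8, 2012.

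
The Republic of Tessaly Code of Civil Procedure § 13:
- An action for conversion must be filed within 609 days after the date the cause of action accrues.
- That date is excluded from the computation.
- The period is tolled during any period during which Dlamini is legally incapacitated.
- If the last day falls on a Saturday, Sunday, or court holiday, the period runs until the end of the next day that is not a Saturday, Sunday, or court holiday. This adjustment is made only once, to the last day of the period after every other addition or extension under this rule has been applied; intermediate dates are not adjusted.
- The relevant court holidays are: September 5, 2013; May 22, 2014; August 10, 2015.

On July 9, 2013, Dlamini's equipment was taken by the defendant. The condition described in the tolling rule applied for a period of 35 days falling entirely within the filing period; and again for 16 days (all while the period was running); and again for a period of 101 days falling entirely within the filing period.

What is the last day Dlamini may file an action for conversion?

August 11, 2015

609 days after July 9, 2013 is March 10, 2015.
Tolling adds 35 days: March 10, 2015 + 35 days = April 14, 2015.
Tolling adds 16 days: April 14, 2015 + 16 days = April 30, 2015.
Tolling adds 101 days: April 30, 2015 + 101 days = August 9, 2015.
August 9, 2015 is Sunday; August 10, 2015 is a listed holiday. The next qualifying day is August 11, 2015.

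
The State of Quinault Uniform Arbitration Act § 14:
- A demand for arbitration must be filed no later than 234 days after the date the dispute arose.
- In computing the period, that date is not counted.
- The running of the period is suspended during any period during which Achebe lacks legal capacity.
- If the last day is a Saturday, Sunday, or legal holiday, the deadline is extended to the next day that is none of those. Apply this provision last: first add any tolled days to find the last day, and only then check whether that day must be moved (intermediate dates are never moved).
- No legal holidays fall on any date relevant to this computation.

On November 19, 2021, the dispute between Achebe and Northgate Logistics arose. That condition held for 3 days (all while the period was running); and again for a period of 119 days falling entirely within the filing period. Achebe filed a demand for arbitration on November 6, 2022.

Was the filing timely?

234 days after November 19, 2021 is July 11, 2022.
Tolling adds 3 days: July 11, 2022 + 3 days = July 14, 2022.
Tolling adds 119 days: July 14, 2022 + 119 days = November 10, 2022.
November 10, 2022 is a Thursday and not a legal holiday, so no extension applies.
The deadline is November 10, 2022; the filing on November 6, 2022 is on or before that date.

Yes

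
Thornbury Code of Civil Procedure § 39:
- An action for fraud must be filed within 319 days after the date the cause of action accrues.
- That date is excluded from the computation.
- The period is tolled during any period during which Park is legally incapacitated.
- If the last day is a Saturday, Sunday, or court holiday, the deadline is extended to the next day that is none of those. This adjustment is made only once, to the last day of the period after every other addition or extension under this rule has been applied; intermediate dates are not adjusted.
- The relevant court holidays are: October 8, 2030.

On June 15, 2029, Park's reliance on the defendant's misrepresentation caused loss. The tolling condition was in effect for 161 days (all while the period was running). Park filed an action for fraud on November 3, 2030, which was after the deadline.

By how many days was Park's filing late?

319 days after June 15, 2029 is April 30, 2030.
Tolling adds 161 days: April 30, 2030 + 161 days = October 8, 2030.
October 8, 2030 is a listed holiday. The next qualifying day is October 9, 2030.
The deadline is October 9, 2030; from October 9, 2030 to November 3, 2030 is 25 days.

25 days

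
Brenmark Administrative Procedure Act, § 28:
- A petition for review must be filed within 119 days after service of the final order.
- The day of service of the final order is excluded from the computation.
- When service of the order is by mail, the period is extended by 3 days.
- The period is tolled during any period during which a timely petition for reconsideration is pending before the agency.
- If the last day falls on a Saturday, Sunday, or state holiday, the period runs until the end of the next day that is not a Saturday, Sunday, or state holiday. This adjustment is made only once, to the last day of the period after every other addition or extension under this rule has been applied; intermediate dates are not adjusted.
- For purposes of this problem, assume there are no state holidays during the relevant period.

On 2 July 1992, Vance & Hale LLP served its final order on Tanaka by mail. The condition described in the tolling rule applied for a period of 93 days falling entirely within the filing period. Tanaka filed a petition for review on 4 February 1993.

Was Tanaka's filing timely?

No

119 days after 2 July 1992 is October 29, 1992.
Service was by mail, adding 3 days: October 29, 1992 + 3 days = November 1, 1992.
Tolling adds 93 days: November 1, 1992 + 93 days = February 2, 1993.
February 2, 1993 is a Tuesday and not a state holiday, so no extension applies.
The deadline is February 2, 1993; the filing on February 4, 1993 is after that date.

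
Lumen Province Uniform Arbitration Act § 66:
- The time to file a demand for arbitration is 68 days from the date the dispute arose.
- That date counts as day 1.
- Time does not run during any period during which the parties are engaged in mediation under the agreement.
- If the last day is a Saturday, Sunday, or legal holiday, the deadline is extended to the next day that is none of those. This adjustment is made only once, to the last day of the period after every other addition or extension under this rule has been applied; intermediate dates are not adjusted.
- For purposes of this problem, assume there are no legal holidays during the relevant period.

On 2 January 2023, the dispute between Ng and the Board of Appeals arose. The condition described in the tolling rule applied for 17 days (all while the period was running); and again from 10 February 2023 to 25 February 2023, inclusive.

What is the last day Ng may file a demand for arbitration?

Counting 2 January 2023 as day 1, day 68 is March 10, 2023.
Tolling adds 17 days: March 10, 2023 + 17 days = March 27, 2023.
From February 10, 2023 through February 25, 2023 inclusive is 16 days; tolling adds 16 days: March 27, 2023 + 16 days = April 12, 2023.
April 12, 2023 is a Wednesday and not a legal holiday, so no extension applies.

April 12, 2023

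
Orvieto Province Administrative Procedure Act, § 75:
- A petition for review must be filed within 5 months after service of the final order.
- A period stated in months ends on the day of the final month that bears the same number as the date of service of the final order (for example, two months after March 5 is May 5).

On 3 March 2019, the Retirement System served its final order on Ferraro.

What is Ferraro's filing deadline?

5 months after 3 March 2019 is August 3, 2019.

August 3, 2019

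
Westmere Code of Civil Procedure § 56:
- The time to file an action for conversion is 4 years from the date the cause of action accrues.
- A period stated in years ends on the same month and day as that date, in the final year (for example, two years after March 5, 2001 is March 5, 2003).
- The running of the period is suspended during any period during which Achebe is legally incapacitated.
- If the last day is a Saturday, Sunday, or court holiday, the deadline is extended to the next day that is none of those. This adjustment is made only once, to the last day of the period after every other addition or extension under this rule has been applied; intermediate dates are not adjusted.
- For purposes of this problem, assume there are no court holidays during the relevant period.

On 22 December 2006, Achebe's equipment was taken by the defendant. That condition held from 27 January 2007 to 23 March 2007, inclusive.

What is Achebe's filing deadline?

February 16, 2011

4 years after 22 December 2006 is December 22, 2010.
From January 27, 2007 through March 23, 2007 inclusive is 56 days; tolling adds 56 days: December 22, 2010 + 56 days = February 16, 2011.
February 16, 2011 is a Wednesday and not a court holiday, so no extension applies.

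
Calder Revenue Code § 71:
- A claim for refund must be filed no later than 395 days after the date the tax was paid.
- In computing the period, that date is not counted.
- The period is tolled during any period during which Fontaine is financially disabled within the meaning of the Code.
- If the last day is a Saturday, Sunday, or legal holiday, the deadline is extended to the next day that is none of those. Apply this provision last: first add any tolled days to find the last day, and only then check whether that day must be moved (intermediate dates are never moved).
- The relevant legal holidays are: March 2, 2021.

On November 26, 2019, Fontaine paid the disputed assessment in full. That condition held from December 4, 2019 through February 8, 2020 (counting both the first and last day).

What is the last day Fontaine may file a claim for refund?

395 days after November 26, 2019 is December 25, 2020.
From December 4, 2019 through February 8, 2020 inclusive is 67 days; tolling adds 67 days: December 25, 2020 + 67 days = March 2, 2021.
March 2, 2021 is a listed holiday. The next qualifying day is March 3, 2021.

March 3, 2021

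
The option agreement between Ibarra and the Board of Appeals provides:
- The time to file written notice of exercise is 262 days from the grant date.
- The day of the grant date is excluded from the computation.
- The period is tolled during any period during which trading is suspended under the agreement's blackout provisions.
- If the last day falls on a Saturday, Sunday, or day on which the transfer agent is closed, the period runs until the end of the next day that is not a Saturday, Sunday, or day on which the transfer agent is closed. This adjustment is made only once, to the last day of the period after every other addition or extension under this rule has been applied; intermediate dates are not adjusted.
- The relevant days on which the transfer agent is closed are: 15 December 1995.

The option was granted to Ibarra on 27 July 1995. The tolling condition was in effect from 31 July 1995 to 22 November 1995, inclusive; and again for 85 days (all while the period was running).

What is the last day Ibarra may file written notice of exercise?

October 31, 1996

262 days after 27 July 1995 is April 14, 1996.
From July 31, 1995 through November 22, 1995 inclusive is 115 days; tolling adds 115 days: April 14, 1996 + 115 days = August 7, 1996.
Tolling adds 85 days: August 7, 1996 + 85 days = October 31, 1996.
October 31, 1996 is a Thursday and not a day on which the transfer agent is closed, so no extension applies.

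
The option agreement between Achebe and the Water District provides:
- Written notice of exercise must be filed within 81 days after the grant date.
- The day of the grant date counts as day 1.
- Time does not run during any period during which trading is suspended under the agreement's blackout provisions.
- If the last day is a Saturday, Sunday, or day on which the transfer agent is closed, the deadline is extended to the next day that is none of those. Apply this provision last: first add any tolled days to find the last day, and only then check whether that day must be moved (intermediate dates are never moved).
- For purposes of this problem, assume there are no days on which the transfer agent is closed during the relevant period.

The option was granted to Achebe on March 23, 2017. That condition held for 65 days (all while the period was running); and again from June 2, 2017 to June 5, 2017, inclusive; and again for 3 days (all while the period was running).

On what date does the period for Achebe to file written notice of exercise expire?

Counting March 23, 2017 as day 1, day 81 is June 11, 2017.
Tolling adds 65 days: June 11, 2017 + 65 days = August 15, 2017.
From June 2, 2017 through June 5, 2017 inclusive is 4 days; tolling adds 4 days: August 15, 2017 + 4 days = August 19, 2017.
Tolling adds 3 days: August 19, 2017 + 3 days = August 22, 2017.
August 22, 2017 is a Tuesday and not a day on which the transfer agent is closed, so no extension applies.

August 22, 2017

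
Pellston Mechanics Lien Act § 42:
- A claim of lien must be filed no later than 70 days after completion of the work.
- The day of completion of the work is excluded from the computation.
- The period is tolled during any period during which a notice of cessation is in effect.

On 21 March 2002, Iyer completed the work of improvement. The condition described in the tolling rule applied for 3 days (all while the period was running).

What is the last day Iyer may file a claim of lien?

70 days after 21 March 2002 is May 30, 2002.
Tolling adds 3 days: May 30, 2002 + 3 days = June 2, 2002.

June 2, 2002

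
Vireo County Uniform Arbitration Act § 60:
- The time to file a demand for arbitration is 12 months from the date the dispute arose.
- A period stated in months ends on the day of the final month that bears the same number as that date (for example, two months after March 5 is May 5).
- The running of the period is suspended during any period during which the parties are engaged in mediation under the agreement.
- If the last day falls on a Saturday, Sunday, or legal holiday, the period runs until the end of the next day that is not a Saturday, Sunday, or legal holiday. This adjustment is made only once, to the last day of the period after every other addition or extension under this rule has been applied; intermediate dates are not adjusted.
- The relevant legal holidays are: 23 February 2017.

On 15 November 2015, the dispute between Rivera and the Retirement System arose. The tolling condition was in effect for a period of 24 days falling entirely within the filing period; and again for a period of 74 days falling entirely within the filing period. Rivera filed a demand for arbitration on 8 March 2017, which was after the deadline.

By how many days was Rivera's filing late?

12 months after 15 November 2015 is November 15, 2016.
Tolling adds 24 days: November 15, 2016 + 24 days = December 9, 2016.
Tolling adds 74 days: December 9, 2016 + 74 days = February 21, 2017.
February 21, 2017 is a Tuesday and not a legal holiday, so no extension applies.
The deadline is February 21, 2017; from February 21, 2017 to March 8, 2017 is 15 days.

15 days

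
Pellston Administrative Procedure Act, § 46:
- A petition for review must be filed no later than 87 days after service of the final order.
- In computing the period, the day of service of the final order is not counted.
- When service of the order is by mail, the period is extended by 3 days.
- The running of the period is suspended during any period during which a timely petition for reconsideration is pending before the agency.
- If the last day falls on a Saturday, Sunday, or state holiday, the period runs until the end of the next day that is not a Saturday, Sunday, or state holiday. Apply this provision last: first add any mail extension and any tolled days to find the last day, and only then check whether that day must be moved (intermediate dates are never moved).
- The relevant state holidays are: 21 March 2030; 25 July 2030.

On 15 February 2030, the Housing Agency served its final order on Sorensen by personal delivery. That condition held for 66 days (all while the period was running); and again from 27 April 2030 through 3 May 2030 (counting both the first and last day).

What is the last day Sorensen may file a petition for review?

87 days after 15 February 2030 is May 13, 2030.
Service was not by mail, so no mail extension applies.
Tolling adds 66 days: May 13, 2030 + 66 days = July 18, 2030.
From April 27, 2030 through May 3, 2030 inclusive is 7 days; tolling adds 7 days: July 18, 2030 + 7 days = July 25, 2030.
July 25, 2030 is a listed holiday. The next qualifying day is July 26, 2030.

July 26, 2030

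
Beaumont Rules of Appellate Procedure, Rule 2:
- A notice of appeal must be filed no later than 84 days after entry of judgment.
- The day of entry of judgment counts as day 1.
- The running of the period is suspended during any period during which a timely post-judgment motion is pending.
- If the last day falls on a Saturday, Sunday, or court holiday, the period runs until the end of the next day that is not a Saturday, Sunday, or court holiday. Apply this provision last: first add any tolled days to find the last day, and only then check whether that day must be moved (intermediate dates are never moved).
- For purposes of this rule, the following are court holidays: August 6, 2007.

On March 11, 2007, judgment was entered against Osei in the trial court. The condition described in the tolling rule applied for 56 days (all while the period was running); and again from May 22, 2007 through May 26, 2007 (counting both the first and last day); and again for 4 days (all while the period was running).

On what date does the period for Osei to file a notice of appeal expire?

August 7, 2007

Counting March 11, 2007 as day 1, day 84 is June 2, 2007.
Tolling adds 56 days: June 2, 2007 + 56 days = July 28, 2007.
From May 22, 2007 through May 26, 2007 inclusive is 5 days; tolling adds 5 days: July 28, 2007 + 5 days = August 2, 2007.
Tolling adds 4 days: August 2, 2007 + 4 days = August 6, 2007.
August 6, 2007 is a listed holiday. The next qualifying day is August 7, 2007.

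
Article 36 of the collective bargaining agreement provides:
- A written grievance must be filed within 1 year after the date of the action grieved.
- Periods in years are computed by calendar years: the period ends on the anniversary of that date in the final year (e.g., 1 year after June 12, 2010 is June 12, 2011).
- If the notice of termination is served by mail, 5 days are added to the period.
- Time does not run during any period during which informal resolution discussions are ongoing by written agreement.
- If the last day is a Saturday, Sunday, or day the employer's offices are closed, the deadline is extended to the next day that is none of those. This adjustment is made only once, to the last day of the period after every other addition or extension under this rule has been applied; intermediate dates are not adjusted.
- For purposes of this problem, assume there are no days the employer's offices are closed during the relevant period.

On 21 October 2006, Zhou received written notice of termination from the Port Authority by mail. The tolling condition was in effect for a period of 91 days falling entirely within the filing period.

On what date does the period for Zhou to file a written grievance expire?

January 25, 2008

1 year after 21 October 2006 is October 21, 2007.
Service was by mail, adding 5 days: October 21, 2007 + 5 days = October 26, 2007.
Tolling adds 91 days: October 26, 2007 + 91 days = January 25, 2008.
January 25, 2008 is a Friday and not a day the employer's offices are closed, so no extension applies.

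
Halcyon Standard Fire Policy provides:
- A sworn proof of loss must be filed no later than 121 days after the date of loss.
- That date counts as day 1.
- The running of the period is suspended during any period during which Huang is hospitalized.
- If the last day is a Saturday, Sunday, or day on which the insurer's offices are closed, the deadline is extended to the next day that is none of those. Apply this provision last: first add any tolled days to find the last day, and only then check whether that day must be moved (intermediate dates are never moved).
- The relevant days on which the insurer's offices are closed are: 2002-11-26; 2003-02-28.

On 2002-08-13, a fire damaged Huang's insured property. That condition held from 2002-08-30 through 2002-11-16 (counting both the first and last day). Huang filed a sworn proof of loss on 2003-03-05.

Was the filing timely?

Counting 2002-08-13 as day 1, day 121 is December 11, 2002.
From August 30, 2002 through November 16, 2002 inclusive is 79 days; tolling adds 79 days: December 11, 2002 + 79 days = February 28, 2003.
February 28, 2003 is a listed holiday; March 1, 2003 is Saturday; March 2, 2003 is Sunday. The next qualifying day is March 3, 2003.
The deadline is March 3, 2003; the filing on March 5, 2003 is after that date.

No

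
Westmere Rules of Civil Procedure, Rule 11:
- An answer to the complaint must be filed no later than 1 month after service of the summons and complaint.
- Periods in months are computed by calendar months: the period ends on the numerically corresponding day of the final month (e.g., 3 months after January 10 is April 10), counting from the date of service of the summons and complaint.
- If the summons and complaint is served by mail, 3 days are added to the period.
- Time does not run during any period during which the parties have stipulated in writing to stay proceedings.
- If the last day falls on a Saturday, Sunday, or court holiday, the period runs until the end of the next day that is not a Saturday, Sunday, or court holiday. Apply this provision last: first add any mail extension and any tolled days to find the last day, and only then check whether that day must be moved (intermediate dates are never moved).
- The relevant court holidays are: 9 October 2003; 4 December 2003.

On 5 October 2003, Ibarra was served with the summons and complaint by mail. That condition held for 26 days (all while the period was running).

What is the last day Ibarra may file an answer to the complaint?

December 5, 2003

1 month after 5 October 2003 is November 5, 2003.
Service was by mail, adding 3 days: November 5, 2003 + 3 days = November 8, 2003.
Tolling adds 26 days: November 8, 2003 + 26 days = December 4, 2003.
December 4, 2003 is a listed holiday. The next qualifying day is December 5, 2003.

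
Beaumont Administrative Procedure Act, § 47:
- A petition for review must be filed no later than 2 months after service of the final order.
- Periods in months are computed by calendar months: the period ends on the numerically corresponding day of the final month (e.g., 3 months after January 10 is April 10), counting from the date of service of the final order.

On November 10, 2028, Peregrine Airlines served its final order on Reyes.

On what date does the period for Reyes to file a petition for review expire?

January 10, 2029

2 months after November 10, 2028 is January 10, 2029.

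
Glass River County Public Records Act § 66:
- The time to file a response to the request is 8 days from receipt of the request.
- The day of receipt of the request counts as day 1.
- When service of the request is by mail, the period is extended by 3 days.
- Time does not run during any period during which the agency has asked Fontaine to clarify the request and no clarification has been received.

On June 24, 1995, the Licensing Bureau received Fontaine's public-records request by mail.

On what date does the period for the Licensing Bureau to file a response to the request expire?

July 4, 1995

Counting June 24, 1995 as day 1, day 8 is July 1, 1995.
Service was by mail, adding 3 days: July 1, 1995 + 3 days = July 4, 1995.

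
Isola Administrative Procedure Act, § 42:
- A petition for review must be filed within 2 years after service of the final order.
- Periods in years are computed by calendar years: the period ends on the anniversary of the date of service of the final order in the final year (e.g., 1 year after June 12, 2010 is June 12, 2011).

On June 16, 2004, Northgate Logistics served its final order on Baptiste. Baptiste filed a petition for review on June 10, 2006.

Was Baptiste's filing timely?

Yes

2 years after June 16, 2004 is June 16, 2006.
The deadline is June 16, 2006; the filing on June 10, 2006 is on or before that date.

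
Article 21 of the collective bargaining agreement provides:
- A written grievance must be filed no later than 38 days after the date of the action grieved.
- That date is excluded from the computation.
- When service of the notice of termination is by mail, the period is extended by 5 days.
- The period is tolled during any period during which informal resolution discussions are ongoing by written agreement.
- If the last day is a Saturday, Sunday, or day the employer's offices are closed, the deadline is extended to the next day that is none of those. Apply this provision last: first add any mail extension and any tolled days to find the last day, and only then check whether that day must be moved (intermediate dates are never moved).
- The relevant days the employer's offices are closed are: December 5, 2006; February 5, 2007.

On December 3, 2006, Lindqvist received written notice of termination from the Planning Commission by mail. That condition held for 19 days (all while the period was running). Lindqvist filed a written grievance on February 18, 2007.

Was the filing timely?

38 days after December 3, 2006 is January 10, 2007.
Service was by mail, adding 5 days: January 10, 2007 + 5 days = January 15, 2007.
Tolling adds 19 days: January 15, 2007 + 19 days = February 3, 2007.
February 3, 2007 is Saturday; February 4, 2007 is Sunday; February 5, 2007 is a listed holiday. The next qualifying day is February 6, 2007.
The deadline is February 6, 2007; the filing on February 18, 2007 is after that date.

No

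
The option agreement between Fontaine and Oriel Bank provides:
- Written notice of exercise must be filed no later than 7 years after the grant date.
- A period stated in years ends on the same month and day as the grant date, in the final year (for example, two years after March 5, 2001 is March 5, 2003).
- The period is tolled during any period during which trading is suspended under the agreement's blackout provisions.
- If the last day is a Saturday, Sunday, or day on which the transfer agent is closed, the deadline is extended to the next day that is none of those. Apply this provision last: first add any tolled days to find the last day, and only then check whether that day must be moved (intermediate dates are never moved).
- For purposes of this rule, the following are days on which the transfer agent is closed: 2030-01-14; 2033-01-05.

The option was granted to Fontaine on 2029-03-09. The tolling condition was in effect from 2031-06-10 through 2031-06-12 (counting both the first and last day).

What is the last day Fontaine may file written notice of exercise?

March 12, 2036

7 years after 2029-03-09 is March 9, 2036.
From June 10, 2031 through June 12, 2031 inclusive is 3 days; tolling adds 3 days: March 9, 2036 + 3 days = March 12, 2036.
March 12, 2036 is a Wednesday and not a day on which the transfer agent is closed, so no extension applies.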